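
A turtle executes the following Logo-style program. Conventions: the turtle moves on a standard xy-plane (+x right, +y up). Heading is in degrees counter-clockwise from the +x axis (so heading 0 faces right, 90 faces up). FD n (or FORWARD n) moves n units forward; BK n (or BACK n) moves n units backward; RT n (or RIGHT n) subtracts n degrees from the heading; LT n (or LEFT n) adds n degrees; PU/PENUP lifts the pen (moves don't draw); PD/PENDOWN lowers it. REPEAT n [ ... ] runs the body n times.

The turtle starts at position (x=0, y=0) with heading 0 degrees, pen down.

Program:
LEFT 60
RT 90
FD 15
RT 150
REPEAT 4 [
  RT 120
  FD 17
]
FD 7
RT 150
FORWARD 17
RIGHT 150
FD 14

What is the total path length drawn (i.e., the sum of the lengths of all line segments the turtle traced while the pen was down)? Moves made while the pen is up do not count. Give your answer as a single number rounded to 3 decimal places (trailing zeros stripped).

Answer: 121

Derivation:
Executing turtle program step by step:
Start: pos=(0,0), heading=0, pen down
LT 60: heading 0 -> 60
RT 90: heading 60 -> 330
FD 15: (0,0) -> (12.99,-7.5) [heading=330, draw]
RT 150: heading 330 -> 180
REPEAT 4 [
  -- iteration 1/4 --
  RT 120: heading 180 -> 60
  FD 17: (12.99,-7.5) -> (21.49,7.222) [heading=60, draw]
  -- iteration 2/4 --
  RT 120: heading 60 -> 300
  FD 17: (21.49,7.222) -> (29.99,-7.5) [heading=300, draw]
  -- iteration 3/4 --
  RT 120: heading 300 -> 180
  FD 17: (29.99,-7.5) -> (12.99,-7.5) [heading=180, draw]
  -- iteration 4/4 --
  RT 120: heading 180 -> 60
  FD 17: (12.99,-7.5) -> (21.49,7.222) [heading=60, draw]
]
FD 7: (21.49,7.222) -> (24.99,13.285) [heading=60, draw]
RT 150: heading 60 -> 270
FD 17: (24.99,13.285) -> (24.99,-3.715) [heading=270, draw]
RT 150: heading 270 -> 120
FD 14: (24.99,-3.715) -> (17.99,8.409) [heading=120, draw]
Final: pos=(17.99,8.409), heading=120, 8 segment(s) drawn

Segment lengths:
  seg 1: (0,0) -> (12.99,-7.5), length = 15
  seg 2: (12.99,-7.5) -> (21.49,7.222), length = 17
  seg 3: (21.49,7.222) -> (29.99,-7.5), length = 17
  seg 4: (29.99,-7.5) -> (12.99,-7.5), length = 17
  seg 5: (12.99,-7.5) -> (21.49,7.222), length = 17
  seg 6: (21.49,7.222) -> (24.99,13.285), length = 7
  seg 7: (24.99,13.285) -> (24.99,-3.715), length = 17
  seg 8: (24.99,-3.715) -> (17.99,8.409), length = 14
Total = 121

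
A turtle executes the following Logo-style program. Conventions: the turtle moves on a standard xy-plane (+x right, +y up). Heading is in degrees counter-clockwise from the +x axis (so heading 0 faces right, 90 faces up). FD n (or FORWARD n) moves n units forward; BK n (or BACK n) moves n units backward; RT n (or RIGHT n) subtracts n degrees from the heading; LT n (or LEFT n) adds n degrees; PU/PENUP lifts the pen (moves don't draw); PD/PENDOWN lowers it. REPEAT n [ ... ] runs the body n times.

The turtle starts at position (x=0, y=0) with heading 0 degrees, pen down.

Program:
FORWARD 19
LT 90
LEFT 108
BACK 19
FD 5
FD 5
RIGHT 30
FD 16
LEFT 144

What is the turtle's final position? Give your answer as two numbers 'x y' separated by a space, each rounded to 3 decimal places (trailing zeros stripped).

Answer: 11.909 6.108

Derivation:
Executing turtle program step by step:
Start: pos=(0,0), heading=0, pen down
FD 19: (0,0) -> (19,0) [heading=0, draw]
LT 90: heading 0 -> 90
LT 108: heading 90 -> 198
BK 19: (19,0) -> (37.07,5.871) [heading=198, draw]
FD 5: (37.07,5.871) -> (32.315,4.326) [heading=198, draw]
FD 5: (32.315,4.326) -> (27.56,2.781) [heading=198, draw]
RT 30: heading 198 -> 168
FD 16: (27.56,2.781) -> (11.909,6.108) [heading=168, draw]
LT 144: heading 168 -> 312
Final: pos=(11.909,6.108), heading=312, 5 segment(s) drawn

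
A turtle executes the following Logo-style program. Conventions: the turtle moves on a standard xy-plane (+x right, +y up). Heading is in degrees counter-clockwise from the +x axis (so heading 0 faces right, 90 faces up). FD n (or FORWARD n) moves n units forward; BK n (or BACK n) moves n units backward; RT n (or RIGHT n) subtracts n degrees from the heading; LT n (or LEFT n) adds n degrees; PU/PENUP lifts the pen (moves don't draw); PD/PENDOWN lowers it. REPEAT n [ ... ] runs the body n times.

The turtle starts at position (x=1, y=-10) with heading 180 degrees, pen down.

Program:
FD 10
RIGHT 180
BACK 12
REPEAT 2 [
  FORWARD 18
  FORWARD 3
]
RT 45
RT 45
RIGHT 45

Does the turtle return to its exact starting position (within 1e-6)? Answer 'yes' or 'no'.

Executing turtle program step by step:
Start: pos=(1,-10), heading=180, pen down
FD 10: (1,-10) -> (-9,-10) [heading=180, draw]
RT 180: heading 180 -> 0
BK 12: (-9,-10) -> (-21,-10) [heading=0, draw]
REPEAT 2 [
  -- iteration 1/2 --
  FD 18: (-21,-10) -> (-3,-10) [heading=0, draw]
  FD 3: (-3,-10) -> (0,-10) [heading=0, draw]
  -- iteration 2/2 --
  FD 18: (0,-10) -> (18,-10) [heading=0, draw]
  FD 3: (18,-10) -> (21,-10) [heading=0, draw]
]
RT 45: heading 0 -> 315
RT 45: heading 315 -> 270
RT 45: heading 270 -> 225
Final: pos=(21,-10), heading=225, 6 segment(s) drawn

Start position: (1, -10)
Final position: (21, -10)
Distance = 20; >= 1e-6 -> NOT closed

Answer: no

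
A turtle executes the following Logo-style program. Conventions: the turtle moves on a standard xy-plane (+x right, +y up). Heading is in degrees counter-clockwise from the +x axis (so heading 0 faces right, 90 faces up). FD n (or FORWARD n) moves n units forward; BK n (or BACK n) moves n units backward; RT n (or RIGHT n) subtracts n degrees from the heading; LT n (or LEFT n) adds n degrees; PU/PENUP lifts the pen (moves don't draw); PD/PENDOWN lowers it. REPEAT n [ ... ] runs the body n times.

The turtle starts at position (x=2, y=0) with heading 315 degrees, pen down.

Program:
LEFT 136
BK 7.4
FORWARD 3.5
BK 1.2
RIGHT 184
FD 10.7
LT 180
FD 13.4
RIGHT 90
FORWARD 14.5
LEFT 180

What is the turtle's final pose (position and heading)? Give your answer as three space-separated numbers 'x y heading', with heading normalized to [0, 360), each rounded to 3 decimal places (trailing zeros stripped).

Executing turtle program step by step:
Start: pos=(2,0), heading=315, pen down
LT 136: heading 315 -> 91
BK 7.4: (2,0) -> (2.129,-7.399) [heading=91, draw]
FD 3.5: (2.129,-7.399) -> (2.068,-3.899) [heading=91, draw]
BK 1.2: (2.068,-3.899) -> (2.089,-5.099) [heading=91, draw]
RT 184: heading 91 -> 267
FD 10.7: (2.089,-5.099) -> (1.529,-15.785) [heading=267, draw]
LT 180: heading 267 -> 87
FD 13.4: (1.529,-15.785) -> (2.23,-2.403) [heading=87, draw]
RT 90: heading 87 -> 357
FD 14.5: (2.23,-2.403) -> (16.71,-3.162) [heading=357, draw]
LT 180: heading 357 -> 177
Final: pos=(16.71,-3.162), heading=177, 6 segment(s) drawn

Answer: 16.71 -3.162 177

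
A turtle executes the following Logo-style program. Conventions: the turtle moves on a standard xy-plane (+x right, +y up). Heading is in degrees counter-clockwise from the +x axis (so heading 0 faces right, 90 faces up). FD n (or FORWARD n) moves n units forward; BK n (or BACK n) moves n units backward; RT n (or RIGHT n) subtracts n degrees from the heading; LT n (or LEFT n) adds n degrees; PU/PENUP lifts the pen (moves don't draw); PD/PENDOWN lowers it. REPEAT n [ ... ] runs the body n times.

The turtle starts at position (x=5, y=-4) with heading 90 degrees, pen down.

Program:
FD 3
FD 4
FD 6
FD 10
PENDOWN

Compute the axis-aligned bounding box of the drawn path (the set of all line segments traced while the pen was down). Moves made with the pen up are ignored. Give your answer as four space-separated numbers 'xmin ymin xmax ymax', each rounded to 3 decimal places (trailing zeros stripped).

Answer: 5 -4 5 19

Derivation:
Executing turtle program step by step:
Start: pos=(5,-4), heading=90, pen down
FD 3: (5,-4) -> (5,-1) [heading=90, draw]
FD 4: (5,-1) -> (5,3) [heading=90, draw]
FD 6: (5,3) -> (5,9) [heading=90, draw]
FD 10: (5,9) -> (5,19) [heading=90, draw]
PD: pen down
Final: pos=(5,19), heading=90, 4 segment(s) drawn

Segment endpoints: x in {5, 5}, y in {-4, -1, 3, 9, 19}
xmin=5, ymin=-4, xmax=5, ymax=19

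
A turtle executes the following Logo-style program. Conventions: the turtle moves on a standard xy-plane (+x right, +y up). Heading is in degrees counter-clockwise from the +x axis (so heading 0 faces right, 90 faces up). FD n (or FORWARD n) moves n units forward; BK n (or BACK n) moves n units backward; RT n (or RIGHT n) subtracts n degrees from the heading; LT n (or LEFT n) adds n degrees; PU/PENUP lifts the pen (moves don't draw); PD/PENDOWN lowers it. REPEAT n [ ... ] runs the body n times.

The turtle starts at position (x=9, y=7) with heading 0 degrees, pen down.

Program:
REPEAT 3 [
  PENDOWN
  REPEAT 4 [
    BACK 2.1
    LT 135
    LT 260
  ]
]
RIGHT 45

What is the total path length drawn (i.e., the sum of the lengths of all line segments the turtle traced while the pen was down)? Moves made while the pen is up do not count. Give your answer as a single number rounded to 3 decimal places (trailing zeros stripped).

Answer: 25.2

Derivation:
Executing turtle program step by step:
Start: pos=(9,7), heading=0, pen down
REPEAT 3 [
  -- iteration 1/3 --
  PD: pen down
  REPEAT 4 [
    -- iteration 1/4 --
    BK 2.1: (9,7) -> (6.9,7) [heading=0, draw]
    LT 135: heading 0 -> 135
    LT 260: heading 135 -> 35
    -- iteration 2/4 --
    BK 2.1: (6.9,7) -> (5.18,5.795) [heading=35, draw]
    LT 135: heading 35 -> 170
    LT 260: heading 170 -> 70
    -- iteration 3/4 --
    BK 2.1: (5.18,5.795) -> (4.462,3.822) [heading=70, draw]
    LT 135: heading 70 -> 205
    LT 260: heading 205 -> 105
    -- iteration 4/4 --
    BK 2.1: (4.462,3.822) -> (5.005,1.794) [heading=105, draw]
    LT 135: heading 105 -> 240
    LT 260: heading 240 -> 140
  ]
  -- iteration 2/3 --
  PD: pen down
  REPEAT 4 [
    -- iteration 1/4 --
    BK 2.1: (5.005,1.794) -> (6.614,0.444) [heading=140, draw]
    LT 135: heading 140 -> 275
    LT 260: heading 275 -> 175
    -- iteration 2/4 --
    BK 2.1: (6.614,0.444) -> (8.706,0.261) [heading=175, draw]
    LT 135: heading 175 -> 310
    LT 260: heading 310 -> 210
    -- iteration 3/4 --
    BK 2.1: (8.706,0.261) -> (10.524,1.311) [heading=210, draw]
    LT 135: heading 210 -> 345
    LT 260: heading 345 -> 245
    -- iteration 4/4 --
    BK 2.1: (10.524,1.311) -> (11.412,3.214) [heading=245, draw]
    LT 135: heading 245 -> 20
    LT 260: heading 20 -> 280
  ]
  -- iteration 3/3 --
  PD: pen down
  REPEAT 4 [
    -- iteration 1/4 --
    BK 2.1: (11.412,3.214) -> (11.047,5.282) [heading=280, draw]
    LT 135: heading 280 -> 55
    LT 260: heading 55 -> 315
    -- iteration 2/4 --
    BK 2.1: (11.047,5.282) -> (9.562,6.767) [heading=315, draw]
    LT 135: heading 315 -> 90
    LT 260: heading 90 -> 350
    -- iteration 3/4 --
    BK 2.1: (9.562,6.767) -> (7.494,7.132) [heading=350, draw]
    LT 135: heading 350 -> 125
    LT 260: heading 125 -> 25
    -- iteration 4/4 --
    BK 2.1: (7.494,7.132) -> (5.591,6.244) [heading=25, draw]
    LT 135: heading 25 -> 160
    LT 260: heading 160 -> 60
  ]
]
RT 45: heading 60 -> 15
Final: pos=(5.591,6.244), heading=15, 12 segment(s) drawn

Segment lengths:
  seg 1: (9,7) -> (6.9,7), length = 2.1
  seg 2: (6.9,7) -> (5.18,5.795), length = 2.1
  seg 3: (5.18,5.795) -> (4.462,3.822), length = 2.1
  seg 4: (4.462,3.822) -> (5.005,1.794), length = 2.1
  seg 5: (5.005,1.794) -> (6.614,0.444), length = 2.1
  seg 6: (6.614,0.444) -> (8.706,0.261), length = 2.1
  seg 7: (8.706,0.261) -> (10.524,1.311), length = 2.1
  seg 8: (10.524,1.311) -> (11.412,3.214), length = 2.1
  seg 9: (11.412,3.214) -> (11.047,5.282), length = 2.1
  seg 10: (11.047,5.282) -> (9.562,6.767), length = 2.1
  seg 11: (9.562,6.767) -> (7.494,7.132), length = 2.1
  seg 12: (7.494,7.132) -> (5.591,6.244), length = 2.1
Total = 25.2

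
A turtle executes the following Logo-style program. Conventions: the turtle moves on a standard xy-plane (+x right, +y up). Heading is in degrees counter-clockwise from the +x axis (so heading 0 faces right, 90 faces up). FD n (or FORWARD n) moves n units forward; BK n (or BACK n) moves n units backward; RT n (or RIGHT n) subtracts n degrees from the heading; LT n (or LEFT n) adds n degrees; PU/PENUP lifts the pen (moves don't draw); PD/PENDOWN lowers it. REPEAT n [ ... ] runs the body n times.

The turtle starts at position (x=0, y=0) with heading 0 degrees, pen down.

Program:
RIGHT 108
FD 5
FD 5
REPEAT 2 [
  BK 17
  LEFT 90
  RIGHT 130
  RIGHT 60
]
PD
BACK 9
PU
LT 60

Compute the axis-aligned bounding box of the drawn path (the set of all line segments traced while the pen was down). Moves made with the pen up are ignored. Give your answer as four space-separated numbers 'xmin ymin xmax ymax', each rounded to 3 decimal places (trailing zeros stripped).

Executing turtle program step by step:
Start: pos=(0,0), heading=0, pen down
RT 108: heading 0 -> 252
FD 5: (0,0) -> (-1.545,-4.755) [heading=252, draw]
FD 5: (-1.545,-4.755) -> (-3.09,-9.511) [heading=252, draw]
REPEAT 2 [
  -- iteration 1/2 --
  BK 17: (-3.09,-9.511) -> (2.163,6.657) [heading=252, draw]
  LT 90: heading 252 -> 342
  RT 130: heading 342 -> 212
  RT 60: heading 212 -> 152
  -- iteration 2/2 --
  BK 17: (2.163,6.657) -> (17.173,-1.324) [heading=152, draw]
  LT 90: heading 152 -> 242
  RT 130: heading 242 -> 112
  RT 60: heading 112 -> 52
]
PD: pen down
BK 9: (17.173,-1.324) -> (11.632,-8.416) [heading=52, draw]
PU: pen up
LT 60: heading 52 -> 112
Final: pos=(11.632,-8.416), heading=112, 5 segment(s) drawn

Segment endpoints: x in {-3.09, -1.545, 0, 2.163, 11.632, 17.173}, y in {-9.511, -8.416, -4.755, -1.324, 0, 6.657}
xmin=-3.09, ymin=-9.511, xmax=17.173, ymax=6.657

Answer: -3.09 -9.511 17.173 6.657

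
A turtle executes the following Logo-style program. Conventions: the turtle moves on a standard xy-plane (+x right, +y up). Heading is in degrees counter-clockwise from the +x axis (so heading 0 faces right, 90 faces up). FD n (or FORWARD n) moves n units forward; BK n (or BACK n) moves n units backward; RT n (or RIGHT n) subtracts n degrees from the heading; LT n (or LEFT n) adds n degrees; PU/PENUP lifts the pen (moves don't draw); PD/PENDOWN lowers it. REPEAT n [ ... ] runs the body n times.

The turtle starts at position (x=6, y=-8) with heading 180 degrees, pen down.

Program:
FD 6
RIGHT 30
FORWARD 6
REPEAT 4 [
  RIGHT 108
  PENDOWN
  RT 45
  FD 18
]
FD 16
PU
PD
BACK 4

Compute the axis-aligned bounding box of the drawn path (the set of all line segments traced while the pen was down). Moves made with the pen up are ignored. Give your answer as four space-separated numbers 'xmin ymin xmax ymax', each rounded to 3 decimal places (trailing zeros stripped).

Executing turtle program step by step:
Start: pos=(6,-8), heading=180, pen down
FD 6: (6,-8) -> (0,-8) [heading=180, draw]
RT 30: heading 180 -> 150
FD 6: (0,-8) -> (-5.196,-5) [heading=150, draw]
REPEAT 4 [
  -- iteration 1/4 --
  RT 108: heading 150 -> 42
  PD: pen down
  RT 45: heading 42 -> 357
  FD 18: (-5.196,-5) -> (12.779,-5.942) [heading=357, draw]
  -- iteration 2/4 --
  RT 108: heading 357 -> 249
  PD: pen down
  RT 45: heading 249 -> 204
  FD 18: (12.779,-5.942) -> (-3.665,-13.263) [heading=204, draw]
  -- iteration 3/4 --
  RT 108: heading 204 -> 96
  PD: pen down
  RT 45: heading 96 -> 51
  FD 18: (-3.665,-13.263) -> (7.663,0.725) [heading=51, draw]
  -- iteration 4/4 --
  RT 108: heading 51 -> 303
  PD: pen down
  RT 45: heading 303 -> 258
  FD 18: (7.663,0.725) -> (3.921,-16.881) [heading=258, draw]
]
FD 16: (3.921,-16.881) -> (0.594,-32.532) [heading=258, draw]
PU: pen up
PD: pen down
BK 4: (0.594,-32.532) -> (1.426,-28.619) [heading=258, draw]
Final: pos=(1.426,-28.619), heading=258, 8 segment(s) drawn

Segment endpoints: x in {-5.196, -3.665, 0, 0.594, 1.426, 3.921, 6, 7.663, 12.779}, y in {-32.532, -28.619, -16.881, -13.263, -8, -8, -5.942, -5, 0.725}
xmin=-5.196, ymin=-32.532, xmax=12.779, ymax=0.725

Answer: -5.196 -32.532 12.779 0.725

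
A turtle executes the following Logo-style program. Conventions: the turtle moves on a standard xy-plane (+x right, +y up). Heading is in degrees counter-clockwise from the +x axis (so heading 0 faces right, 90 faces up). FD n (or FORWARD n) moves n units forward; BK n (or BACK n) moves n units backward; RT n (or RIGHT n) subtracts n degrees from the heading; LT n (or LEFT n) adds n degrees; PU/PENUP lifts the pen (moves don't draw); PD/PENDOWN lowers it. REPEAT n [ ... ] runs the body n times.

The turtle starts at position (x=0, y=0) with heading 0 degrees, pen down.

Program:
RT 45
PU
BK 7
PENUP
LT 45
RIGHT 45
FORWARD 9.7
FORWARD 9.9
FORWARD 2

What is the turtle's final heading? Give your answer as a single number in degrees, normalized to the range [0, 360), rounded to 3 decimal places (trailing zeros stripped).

Answer: 315

Derivation:
Executing turtle program step by step:
Start: pos=(0,0), heading=0, pen down
RT 45: heading 0 -> 315
PU: pen up
BK 7: (0,0) -> (-4.95,4.95) [heading=315, move]
PU: pen up
LT 45: heading 315 -> 0
RT 45: heading 0 -> 315
FD 9.7: (-4.95,4.95) -> (1.909,-1.909) [heading=315, move]
FD 9.9: (1.909,-1.909) -> (8.91,-8.91) [heading=315, move]
FD 2: (8.91,-8.91) -> (10.324,-10.324) [heading=315, move]
Final: pos=(10.324,-10.324), heading=315, 0 segment(s) drawn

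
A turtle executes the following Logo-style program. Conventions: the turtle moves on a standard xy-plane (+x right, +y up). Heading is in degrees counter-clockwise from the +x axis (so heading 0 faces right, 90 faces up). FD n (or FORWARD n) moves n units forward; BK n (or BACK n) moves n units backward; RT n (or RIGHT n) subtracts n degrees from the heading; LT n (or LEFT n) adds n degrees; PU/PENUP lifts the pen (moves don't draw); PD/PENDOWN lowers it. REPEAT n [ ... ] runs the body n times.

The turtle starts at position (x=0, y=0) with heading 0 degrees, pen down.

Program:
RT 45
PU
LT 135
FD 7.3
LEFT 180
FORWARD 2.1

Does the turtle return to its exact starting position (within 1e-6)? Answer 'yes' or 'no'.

Answer: no

Derivation:
Executing turtle program step by step:
Start: pos=(0,0), heading=0, pen down
RT 45: heading 0 -> 315
PU: pen up
LT 135: heading 315 -> 90
FD 7.3: (0,0) -> (0,7.3) [heading=90, move]
LT 180: heading 90 -> 270
FD 2.1: (0,7.3) -> (0,5.2) [heading=270, move]
Final: pos=(0,5.2), heading=270, 0 segment(s) drawn

Start position: (0, 0)
Final position: (0, 5.2)
Distance = 5.2; >= 1e-6 -> NOT closed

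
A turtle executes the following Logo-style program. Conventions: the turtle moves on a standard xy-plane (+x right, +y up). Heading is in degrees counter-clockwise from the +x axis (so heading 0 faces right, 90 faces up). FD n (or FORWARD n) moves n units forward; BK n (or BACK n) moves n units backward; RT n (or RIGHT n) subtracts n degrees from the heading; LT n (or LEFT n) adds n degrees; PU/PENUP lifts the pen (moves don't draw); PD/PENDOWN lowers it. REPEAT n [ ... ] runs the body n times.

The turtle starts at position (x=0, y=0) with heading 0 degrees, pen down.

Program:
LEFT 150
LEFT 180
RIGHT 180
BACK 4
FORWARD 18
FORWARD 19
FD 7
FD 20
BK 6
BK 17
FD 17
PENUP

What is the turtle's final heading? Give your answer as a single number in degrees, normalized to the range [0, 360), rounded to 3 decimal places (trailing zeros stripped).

Executing turtle program step by step:
Start: pos=(0,0), heading=0, pen down
LT 150: heading 0 -> 150
LT 180: heading 150 -> 330
RT 180: heading 330 -> 150
BK 4: (0,0) -> (3.464,-2) [heading=150, draw]
FD 18: (3.464,-2) -> (-12.124,7) [heading=150, draw]
FD 19: (-12.124,7) -> (-28.579,16.5) [heading=150, draw]
FD 7: (-28.579,16.5) -> (-34.641,20) [heading=150, draw]
FD 20: (-34.641,20) -> (-51.962,30) [heading=150, draw]
BK 6: (-51.962,30) -> (-46.765,27) [heading=150, draw]
BK 17: (-46.765,27) -> (-32.043,18.5) [heading=150, draw]
FD 17: (-32.043,18.5) -> (-46.765,27) [heading=150, draw]
PU: pen up
Final: pos=(-46.765,27), heading=150, 8 segment(s) drawn

Answer: 150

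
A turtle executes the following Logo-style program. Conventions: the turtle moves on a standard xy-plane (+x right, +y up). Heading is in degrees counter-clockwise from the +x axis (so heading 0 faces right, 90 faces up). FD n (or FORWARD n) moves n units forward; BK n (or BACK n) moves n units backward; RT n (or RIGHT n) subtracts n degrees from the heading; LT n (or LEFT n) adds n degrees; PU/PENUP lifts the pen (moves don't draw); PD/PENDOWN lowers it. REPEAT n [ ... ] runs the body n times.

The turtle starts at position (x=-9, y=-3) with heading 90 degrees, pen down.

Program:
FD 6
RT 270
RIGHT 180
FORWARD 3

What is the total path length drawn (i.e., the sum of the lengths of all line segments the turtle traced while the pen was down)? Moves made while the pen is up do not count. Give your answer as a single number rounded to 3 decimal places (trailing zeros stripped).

Executing turtle program step by step:
Start: pos=(-9,-3), heading=90, pen down
FD 6: (-9,-3) -> (-9,3) [heading=90, draw]
RT 270: heading 90 -> 180
RT 180: heading 180 -> 0
FD 3: (-9,3) -> (-6,3) [heading=0, draw]
Final: pos=(-6,3), heading=0, 2 segment(s) drawn

Segment lengths:
  seg 1: (-9,-3) -> (-9,3), length = 6
  seg 2: (-9,3) -> (-6,3), length = 3
Total = 9

Answer: 9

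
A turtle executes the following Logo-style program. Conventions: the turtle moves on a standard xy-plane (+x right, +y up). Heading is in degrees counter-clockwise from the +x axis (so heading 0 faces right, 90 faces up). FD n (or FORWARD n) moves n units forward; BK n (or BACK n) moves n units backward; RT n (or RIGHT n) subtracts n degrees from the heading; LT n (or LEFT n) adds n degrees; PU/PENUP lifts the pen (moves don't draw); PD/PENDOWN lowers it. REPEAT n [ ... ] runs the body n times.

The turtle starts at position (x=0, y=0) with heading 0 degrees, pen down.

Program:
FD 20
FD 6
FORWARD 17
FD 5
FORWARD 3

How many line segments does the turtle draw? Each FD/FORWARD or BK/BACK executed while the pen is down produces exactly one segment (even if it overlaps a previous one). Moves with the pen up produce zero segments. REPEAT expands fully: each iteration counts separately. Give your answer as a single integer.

Executing turtle program step by step:
Start: pos=(0,0), heading=0, pen down
FD 20: (0,0) -> (20,0) [heading=0, draw]
FD 6: (20,0) -> (26,0) [heading=0, draw]
FD 17: (26,0) -> (43,0) [heading=0, draw]
FD 5: (43,0) -> (48,0) [heading=0, draw]
FD 3: (48,0) -> (51,0) [heading=0, draw]
Final: pos=(51,0), heading=0, 5 segment(s) drawn
Segments drawn: 5

Answer: 5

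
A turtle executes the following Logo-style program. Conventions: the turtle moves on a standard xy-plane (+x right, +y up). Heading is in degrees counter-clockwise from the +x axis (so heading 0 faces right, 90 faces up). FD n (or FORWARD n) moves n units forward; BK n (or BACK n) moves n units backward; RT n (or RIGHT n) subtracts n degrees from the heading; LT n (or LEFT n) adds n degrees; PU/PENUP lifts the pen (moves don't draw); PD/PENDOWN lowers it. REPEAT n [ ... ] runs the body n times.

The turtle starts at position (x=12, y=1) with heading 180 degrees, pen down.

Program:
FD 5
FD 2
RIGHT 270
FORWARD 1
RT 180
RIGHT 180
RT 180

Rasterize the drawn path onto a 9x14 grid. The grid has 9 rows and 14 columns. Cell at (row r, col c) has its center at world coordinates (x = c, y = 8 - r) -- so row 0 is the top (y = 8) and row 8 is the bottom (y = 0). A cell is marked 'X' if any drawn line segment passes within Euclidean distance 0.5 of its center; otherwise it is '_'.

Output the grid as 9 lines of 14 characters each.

Segment 0: (12,1) -> (7,1)
Segment 1: (7,1) -> (5,1)
Segment 2: (5,1) -> (5,0)

Answer: ______________
______________
______________
______________
______________
______________
______________
_____XXXXXXXX_
_____X________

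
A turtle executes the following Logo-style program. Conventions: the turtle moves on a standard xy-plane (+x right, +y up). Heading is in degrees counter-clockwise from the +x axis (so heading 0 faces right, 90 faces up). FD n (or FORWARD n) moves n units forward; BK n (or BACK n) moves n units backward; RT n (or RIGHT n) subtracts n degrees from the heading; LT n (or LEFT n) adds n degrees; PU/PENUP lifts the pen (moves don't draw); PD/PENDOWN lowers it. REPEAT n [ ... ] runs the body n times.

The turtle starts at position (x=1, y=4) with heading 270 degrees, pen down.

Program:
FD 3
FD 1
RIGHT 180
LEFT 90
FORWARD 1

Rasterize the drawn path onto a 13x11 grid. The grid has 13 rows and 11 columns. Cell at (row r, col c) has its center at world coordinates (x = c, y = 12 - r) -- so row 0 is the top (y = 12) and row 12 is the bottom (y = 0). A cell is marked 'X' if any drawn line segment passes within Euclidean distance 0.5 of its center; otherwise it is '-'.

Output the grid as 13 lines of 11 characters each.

Segment 0: (1,4) -> (1,1)
Segment 1: (1,1) -> (1,0)
Segment 2: (1,0) -> (-0,0)

Answer: -----------
-----------
-----------
-----------
-----------
-----------
-----------
-----------
-X---------
-X---------
-X---------
-X---------
XX---------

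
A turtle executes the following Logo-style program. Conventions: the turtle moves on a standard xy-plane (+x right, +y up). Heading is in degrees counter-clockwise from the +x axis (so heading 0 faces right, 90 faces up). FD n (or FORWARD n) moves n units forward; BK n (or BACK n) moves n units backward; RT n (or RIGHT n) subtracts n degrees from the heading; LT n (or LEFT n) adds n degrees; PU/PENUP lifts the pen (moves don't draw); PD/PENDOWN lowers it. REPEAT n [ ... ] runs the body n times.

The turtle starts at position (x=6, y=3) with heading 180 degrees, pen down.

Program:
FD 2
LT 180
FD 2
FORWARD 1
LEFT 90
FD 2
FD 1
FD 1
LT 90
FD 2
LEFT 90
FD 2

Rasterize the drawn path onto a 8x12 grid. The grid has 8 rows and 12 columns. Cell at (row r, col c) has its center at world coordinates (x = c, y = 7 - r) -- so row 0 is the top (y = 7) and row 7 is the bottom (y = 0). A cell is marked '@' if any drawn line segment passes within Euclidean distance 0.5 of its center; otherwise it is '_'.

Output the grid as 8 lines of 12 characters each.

Answer: _____@@@____
_____@_@____
_____@_@____
_______@____
____@@@@____
____________
____________
____________

Derivation:
Segment 0: (6,3) -> (4,3)
Segment 1: (4,3) -> (6,3)
Segment 2: (6,3) -> (7,3)
Segment 3: (7,3) -> (7,5)
Segment 4: (7,5) -> (7,6)
Segment 5: (7,6) -> (7,7)
Segment 6: (7,7) -> (5,7)
Segment 7: (5,7) -> (5,5)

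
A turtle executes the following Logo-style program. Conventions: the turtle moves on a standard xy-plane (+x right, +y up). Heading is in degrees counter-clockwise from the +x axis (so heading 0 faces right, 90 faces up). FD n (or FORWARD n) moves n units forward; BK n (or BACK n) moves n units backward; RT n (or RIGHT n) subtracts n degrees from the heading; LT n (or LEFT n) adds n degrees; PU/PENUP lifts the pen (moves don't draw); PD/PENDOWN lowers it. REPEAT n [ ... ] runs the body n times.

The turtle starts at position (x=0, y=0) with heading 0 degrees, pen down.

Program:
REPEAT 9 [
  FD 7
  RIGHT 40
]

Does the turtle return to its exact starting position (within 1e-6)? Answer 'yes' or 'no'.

Executing turtle program step by step:
Start: pos=(0,0), heading=0, pen down
REPEAT 9 [
  -- iteration 1/9 --
  FD 7: (0,0) -> (7,0) [heading=0, draw]
  RT 40: heading 0 -> 320
  -- iteration 2/9 --
  FD 7: (7,0) -> (12.362,-4.5) [heading=320, draw]
  RT 40: heading 320 -> 280
  -- iteration 3/9 --
  FD 7: (12.362,-4.5) -> (13.578,-11.393) [heading=280, draw]
  RT 40: heading 280 -> 240
  -- iteration 4/9 --
  FD 7: (13.578,-11.393) -> (10.078,-17.455) [heading=240, draw]
  RT 40: heading 240 -> 200
  -- iteration 5/9 --
  FD 7: (10.078,-17.455) -> (3.5,-19.849) [heading=200, draw]
  RT 40: heading 200 -> 160
  -- iteration 6/9 --
  FD 7: (3.5,-19.849) -> (-3.078,-17.455) [heading=160, draw]
  RT 40: heading 160 -> 120
  -- iteration 7/9 --
  FD 7: (-3.078,-17.455) -> (-6.578,-11.393) [heading=120, draw]
  RT 40: heading 120 -> 80
  -- iteration 8/9 --
  FD 7: (-6.578,-11.393) -> (-5.362,-4.5) [heading=80, draw]
  RT 40: heading 80 -> 40
  -- iteration 9/9 --
  FD 7: (-5.362,-4.5) -> (0,0) [heading=40, draw]
  RT 40: heading 40 -> 0
]
Final: pos=(0,0), heading=0, 9 segment(s) drawn

Start position: (0, 0)
Final position: (0, 0)
Distance = 0; < 1e-6 -> CLOSED

Answer: yes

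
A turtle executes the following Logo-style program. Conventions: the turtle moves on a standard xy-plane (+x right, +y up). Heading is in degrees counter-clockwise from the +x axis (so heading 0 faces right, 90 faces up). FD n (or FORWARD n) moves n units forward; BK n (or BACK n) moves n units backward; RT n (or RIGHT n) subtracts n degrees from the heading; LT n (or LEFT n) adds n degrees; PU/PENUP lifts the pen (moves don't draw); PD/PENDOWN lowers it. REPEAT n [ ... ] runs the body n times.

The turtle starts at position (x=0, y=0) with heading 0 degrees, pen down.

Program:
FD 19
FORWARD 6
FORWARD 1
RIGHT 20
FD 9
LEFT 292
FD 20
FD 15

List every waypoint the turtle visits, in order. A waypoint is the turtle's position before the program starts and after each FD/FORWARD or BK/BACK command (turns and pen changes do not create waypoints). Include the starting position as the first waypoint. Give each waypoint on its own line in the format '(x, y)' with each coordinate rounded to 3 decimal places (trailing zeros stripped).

Executing turtle program step by step:
Start: pos=(0,0), heading=0, pen down
FD 19: (0,0) -> (19,0) [heading=0, draw]
FD 6: (19,0) -> (25,0) [heading=0, draw]
FD 1: (25,0) -> (26,0) [heading=0, draw]
RT 20: heading 0 -> 340
FD 9: (26,0) -> (34.457,-3.078) [heading=340, draw]
LT 292: heading 340 -> 272
FD 20: (34.457,-3.078) -> (35.155,-23.066) [heading=272, draw]
FD 15: (35.155,-23.066) -> (35.679,-38.057) [heading=272, draw]
Final: pos=(35.679,-38.057), heading=272, 6 segment(s) drawn
Waypoints (7 total):
(0, 0)
(19, 0)
(25, 0)
(26, 0)
(34.457, -3.078)
(35.155, -23.066)
(35.679, -38.057)

Answer: (0, 0)
(19, 0)
(25, 0)
(26, 0)
(34.457, -3.078)
(35.155, -23.066)
(35.679, -38.057)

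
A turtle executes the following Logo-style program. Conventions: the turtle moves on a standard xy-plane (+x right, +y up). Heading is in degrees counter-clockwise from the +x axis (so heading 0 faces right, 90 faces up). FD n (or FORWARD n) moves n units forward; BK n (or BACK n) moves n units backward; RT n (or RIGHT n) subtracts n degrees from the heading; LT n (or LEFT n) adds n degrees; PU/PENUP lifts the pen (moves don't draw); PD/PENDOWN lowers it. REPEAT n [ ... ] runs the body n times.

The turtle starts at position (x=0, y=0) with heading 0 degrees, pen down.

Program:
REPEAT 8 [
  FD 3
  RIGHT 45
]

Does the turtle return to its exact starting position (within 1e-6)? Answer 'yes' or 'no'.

Answer: yes

Derivation:
Executing turtle program step by step:
Start: pos=(0,0), heading=0, pen down
REPEAT 8 [
  -- iteration 1/8 --
  FD 3: (0,0) -> (3,0) [heading=0, draw]
  RT 45: heading 0 -> 315
  -- iteration 2/8 --
  FD 3: (3,0) -> (5.121,-2.121) [heading=315, draw]
  RT 45: heading 315 -> 270
  -- iteration 3/8 --
  FD 3: (5.121,-2.121) -> (5.121,-5.121) [heading=270, draw]
  RT 45: heading 270 -> 225
  -- iteration 4/8 --
  FD 3: (5.121,-5.121) -> (3,-7.243) [heading=225, draw]
  RT 45: heading 225 -> 180
  -- iteration 5/8 --
  FD 3: (3,-7.243) -> (0,-7.243) [heading=180, draw]
  RT 45: heading 180 -> 135
  -- iteration 6/8 --
  FD 3: (0,-7.243) -> (-2.121,-5.121) [heading=135, draw]
  RT 45: heading 135 -> 90
  -- iteration 7/8 --
  FD 3: (-2.121,-5.121) -> (-2.121,-2.121) [heading=90, draw]
  RT 45: heading 90 -> 45
  -- iteration 8/8 --
  FD 3: (-2.121,-2.121) -> (0,0) [heading=45, draw]
  RT 45: heading 45 -> 0
]
Final: pos=(0,0), heading=0, 8 segment(s) drawn

Start position: (0, 0)
Final position: (0, 0)
Distance = 0; < 1e-6 -> CLOSED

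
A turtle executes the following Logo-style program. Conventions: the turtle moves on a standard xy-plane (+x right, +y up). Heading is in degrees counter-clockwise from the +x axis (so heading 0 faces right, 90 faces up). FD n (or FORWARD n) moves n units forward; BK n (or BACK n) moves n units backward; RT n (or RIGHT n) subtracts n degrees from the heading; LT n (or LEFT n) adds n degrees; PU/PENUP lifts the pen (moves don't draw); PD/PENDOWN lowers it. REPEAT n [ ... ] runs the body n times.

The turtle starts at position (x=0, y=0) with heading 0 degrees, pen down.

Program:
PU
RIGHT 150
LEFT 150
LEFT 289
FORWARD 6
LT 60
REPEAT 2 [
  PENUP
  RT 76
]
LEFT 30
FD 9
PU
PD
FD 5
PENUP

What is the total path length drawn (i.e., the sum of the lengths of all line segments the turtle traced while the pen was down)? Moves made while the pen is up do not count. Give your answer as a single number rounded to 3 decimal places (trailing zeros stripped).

Executing turtle program step by step:
Start: pos=(0,0), heading=0, pen down
PU: pen up
RT 150: heading 0 -> 210
LT 150: heading 210 -> 0
LT 289: heading 0 -> 289
FD 6: (0,0) -> (1.953,-5.673) [heading=289, move]
LT 60: heading 289 -> 349
REPEAT 2 [
  -- iteration 1/2 --
  PU: pen up
  RT 76: heading 349 -> 273
  -- iteration 2/2 --
  PU: pen up
  RT 76: heading 273 -> 197
]
LT 30: heading 197 -> 227
FD 9: (1.953,-5.673) -> (-4.185,-12.255) [heading=227, move]
PU: pen up
PD: pen down
FD 5: (-4.185,-12.255) -> (-7.595,-15.912) [heading=227, draw]
PU: pen up
Final: pos=(-7.595,-15.912), heading=227, 1 segment(s) drawn

Segment lengths:
  seg 1: (-4.185,-12.255) -> (-7.595,-15.912), length = 5
Total = 5

Answer: 5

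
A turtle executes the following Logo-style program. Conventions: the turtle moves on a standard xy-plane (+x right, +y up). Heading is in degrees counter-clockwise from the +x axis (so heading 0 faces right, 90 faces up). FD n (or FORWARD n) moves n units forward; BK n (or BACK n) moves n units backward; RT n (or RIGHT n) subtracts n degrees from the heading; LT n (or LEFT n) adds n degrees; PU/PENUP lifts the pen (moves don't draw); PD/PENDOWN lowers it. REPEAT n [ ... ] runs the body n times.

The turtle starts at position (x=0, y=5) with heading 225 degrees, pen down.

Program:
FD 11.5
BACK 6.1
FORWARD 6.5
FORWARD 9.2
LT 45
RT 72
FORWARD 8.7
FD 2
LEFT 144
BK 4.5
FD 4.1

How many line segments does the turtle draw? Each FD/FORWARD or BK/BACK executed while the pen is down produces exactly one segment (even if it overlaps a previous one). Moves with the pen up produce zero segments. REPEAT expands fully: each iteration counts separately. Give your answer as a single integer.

Answer: 8

Derivation:
Executing turtle program step by step:
Start: pos=(0,5), heading=225, pen down
FD 11.5: (0,5) -> (-8.132,-3.132) [heading=225, draw]
BK 6.1: (-8.132,-3.132) -> (-3.818,1.182) [heading=225, draw]
FD 6.5: (-3.818,1.182) -> (-8.415,-3.415) [heading=225, draw]
FD 9.2: (-8.415,-3.415) -> (-14.92,-9.92) [heading=225, draw]
LT 45: heading 225 -> 270
RT 72: heading 270 -> 198
FD 8.7: (-14.92,-9.92) -> (-23.194,-12.608) [heading=198, draw]
FD 2: (-23.194,-12.608) -> (-25.096,-13.226) [heading=198, draw]
LT 144: heading 198 -> 342
BK 4.5: (-25.096,-13.226) -> (-29.376,-11.836) [heading=342, draw]
FD 4.1: (-29.376,-11.836) -> (-25.477,-13.103) [heading=342, draw]
Final: pos=(-25.477,-13.103), heading=342, 8 segment(s) drawn
Segments drawn: 8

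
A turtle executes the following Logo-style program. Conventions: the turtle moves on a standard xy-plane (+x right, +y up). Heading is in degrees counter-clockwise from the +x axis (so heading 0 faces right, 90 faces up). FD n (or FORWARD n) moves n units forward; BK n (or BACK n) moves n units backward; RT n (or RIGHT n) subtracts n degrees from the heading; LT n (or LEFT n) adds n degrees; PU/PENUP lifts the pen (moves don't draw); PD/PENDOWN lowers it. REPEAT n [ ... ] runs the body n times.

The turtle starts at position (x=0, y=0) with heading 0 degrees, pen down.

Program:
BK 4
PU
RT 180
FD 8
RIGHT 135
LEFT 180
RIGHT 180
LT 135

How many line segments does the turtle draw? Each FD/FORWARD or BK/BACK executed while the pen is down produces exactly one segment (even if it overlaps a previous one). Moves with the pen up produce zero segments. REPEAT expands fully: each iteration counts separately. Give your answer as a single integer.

Answer: 1

Derivation:
Executing turtle program step by step:
Start: pos=(0,0), heading=0, pen down
BK 4: (0,0) -> (-4,0) [heading=0, draw]
PU: pen up
RT 180: heading 0 -> 180
FD 8: (-4,0) -> (-12,0) [heading=180, move]
RT 135: heading 180 -> 45
LT 180: heading 45 -> 225
RT 180: heading 225 -> 45
LT 135: heading 45 -> 180
Final: pos=(-12,0), heading=180, 1 segment(s) drawn
Segments drawn: 1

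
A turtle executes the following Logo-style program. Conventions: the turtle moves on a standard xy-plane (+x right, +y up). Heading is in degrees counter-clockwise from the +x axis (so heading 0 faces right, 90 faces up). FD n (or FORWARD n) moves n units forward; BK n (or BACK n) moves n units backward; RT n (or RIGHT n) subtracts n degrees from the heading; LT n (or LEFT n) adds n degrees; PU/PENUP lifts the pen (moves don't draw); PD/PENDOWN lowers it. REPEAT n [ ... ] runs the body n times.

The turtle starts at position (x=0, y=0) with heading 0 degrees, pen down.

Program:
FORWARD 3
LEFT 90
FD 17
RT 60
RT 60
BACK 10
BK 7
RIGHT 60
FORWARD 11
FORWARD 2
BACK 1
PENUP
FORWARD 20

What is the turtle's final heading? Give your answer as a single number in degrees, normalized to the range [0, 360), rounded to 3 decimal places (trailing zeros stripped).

Answer: 270

Derivation:
Executing turtle program step by step:
Start: pos=(0,0), heading=0, pen down
FD 3: (0,0) -> (3,0) [heading=0, draw]
LT 90: heading 0 -> 90
FD 17: (3,0) -> (3,17) [heading=90, draw]
RT 60: heading 90 -> 30
RT 60: heading 30 -> 330
BK 10: (3,17) -> (-5.66,22) [heading=330, draw]
BK 7: (-5.66,22) -> (-11.722,25.5) [heading=330, draw]
RT 60: heading 330 -> 270
FD 11: (-11.722,25.5) -> (-11.722,14.5) [heading=270, draw]
FD 2: (-11.722,14.5) -> (-11.722,12.5) [heading=270, draw]
BK 1: (-11.722,12.5) -> (-11.722,13.5) [heading=270, draw]
PU: pen up
FD 20: (-11.722,13.5) -> (-11.722,-6.5) [heading=270, move]
Final: pos=(-11.722,-6.5), heading=270, 7 segment(s) drawn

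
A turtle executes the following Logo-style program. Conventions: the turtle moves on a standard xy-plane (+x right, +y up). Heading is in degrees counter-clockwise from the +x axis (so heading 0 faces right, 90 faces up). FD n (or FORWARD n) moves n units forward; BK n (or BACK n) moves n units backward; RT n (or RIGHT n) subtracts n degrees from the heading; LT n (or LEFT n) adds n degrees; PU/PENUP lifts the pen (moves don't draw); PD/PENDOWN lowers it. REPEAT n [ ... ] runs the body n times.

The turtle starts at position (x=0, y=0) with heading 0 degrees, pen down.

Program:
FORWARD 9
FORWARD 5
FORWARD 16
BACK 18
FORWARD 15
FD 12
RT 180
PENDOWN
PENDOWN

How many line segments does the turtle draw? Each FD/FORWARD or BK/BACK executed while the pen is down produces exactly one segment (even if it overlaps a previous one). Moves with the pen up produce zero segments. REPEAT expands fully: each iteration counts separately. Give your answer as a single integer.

Executing turtle program step by step:
Start: pos=(0,0), heading=0, pen down
FD 9: (0,0) -> (9,0) [heading=0, draw]
FD 5: (9,0) -> (14,0) [heading=0, draw]
FD 16: (14,0) -> (30,0) [heading=0, draw]
BK 18: (30,0) -> (12,0) [heading=0, draw]
FD 15: (12,0) -> (27,0) [heading=0, draw]
FD 12: (27,0) -> (39,0) [heading=0, draw]
RT 180: heading 0 -> 180
PD: pen down
PD: pen down
Final: pos=(39,0), heading=180, 6 segment(s) drawn
Segments drawn: 6

Answer: 6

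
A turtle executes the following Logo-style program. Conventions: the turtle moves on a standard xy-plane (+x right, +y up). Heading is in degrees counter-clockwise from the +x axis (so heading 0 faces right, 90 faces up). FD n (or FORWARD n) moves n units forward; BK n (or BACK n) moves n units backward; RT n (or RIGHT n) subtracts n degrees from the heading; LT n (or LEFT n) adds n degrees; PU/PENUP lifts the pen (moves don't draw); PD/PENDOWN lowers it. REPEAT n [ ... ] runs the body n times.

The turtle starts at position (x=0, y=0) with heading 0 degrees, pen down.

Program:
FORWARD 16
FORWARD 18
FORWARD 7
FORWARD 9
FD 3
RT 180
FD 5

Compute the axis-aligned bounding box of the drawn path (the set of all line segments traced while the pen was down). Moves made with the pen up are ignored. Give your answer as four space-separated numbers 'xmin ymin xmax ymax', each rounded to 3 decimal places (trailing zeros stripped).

Answer: 0 0 53 0

Derivation:
Executing turtle program step by step:
Start: pos=(0,0), heading=0, pen down
FD 16: (0,0) -> (16,0) [heading=0, draw]
FD 18: (16,0) -> (34,0) [heading=0, draw]
FD 7: (34,0) -> (41,0) [heading=0, draw]
FD 9: (41,0) -> (50,0) [heading=0, draw]
FD 3: (50,0) -> (53,0) [heading=0, draw]
RT 180: heading 0 -> 180
FD 5: (53,0) -> (48,0) [heading=180, draw]
Final: pos=(48,0), heading=180, 6 segment(s) drawn

Segment endpoints: x in {0, 16, 34, 41, 48, 50, 53}, y in {0, 0}
xmin=0, ymin=0, xmax=53, ymax=0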